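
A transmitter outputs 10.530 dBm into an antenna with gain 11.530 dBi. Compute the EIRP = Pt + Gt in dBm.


EIRP = Pt + Gt = 10.530 + 11.530 = 22.06 dBm

22.06 dBm


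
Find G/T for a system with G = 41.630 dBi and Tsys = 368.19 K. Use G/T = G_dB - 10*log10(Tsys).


G/T = 41.630 - 10*log10(368.19) = 41.630 - 25.66072 = 15.97 dB/K

15.97 dB/K


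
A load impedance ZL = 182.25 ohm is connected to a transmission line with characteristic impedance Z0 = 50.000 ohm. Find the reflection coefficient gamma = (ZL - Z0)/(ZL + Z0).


gamma = (182.25 - 50.000) / (182.25 + 50.000) = 0.5694

0.5694


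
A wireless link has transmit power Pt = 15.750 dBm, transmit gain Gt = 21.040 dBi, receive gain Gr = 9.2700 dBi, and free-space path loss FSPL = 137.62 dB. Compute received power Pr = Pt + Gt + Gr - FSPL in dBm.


Pr = 15.750 + 21.040 + 9.2700 - 137.62 = -91.56 dBm

-91.56 dBm


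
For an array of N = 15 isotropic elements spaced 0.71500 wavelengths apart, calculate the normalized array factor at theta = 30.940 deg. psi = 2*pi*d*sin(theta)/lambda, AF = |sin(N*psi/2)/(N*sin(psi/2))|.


psi = 2*pi*0.71500*sin(30.940 deg) = 2.309763 rad
AF = |sin(15*2.309763/2) / (15*sin(2.309763/2))| = 0.07281

0.07281


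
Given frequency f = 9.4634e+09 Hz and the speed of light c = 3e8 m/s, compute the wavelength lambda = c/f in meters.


lambda = c / f = 3.0000e+08 / 9.4634e+09 = 0.03170 m

0.03170 m


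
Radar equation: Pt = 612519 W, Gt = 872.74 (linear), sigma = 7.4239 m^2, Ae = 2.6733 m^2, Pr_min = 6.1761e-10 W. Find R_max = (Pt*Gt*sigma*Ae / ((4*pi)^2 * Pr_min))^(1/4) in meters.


R^4 = 612519*872.74*7.4239*2.6733 / ((4*pi)^2 * 6.1761e-10) = 1.087803e+17
R_max = 1.087803e+17^0.25 = 18161 m

18161 m


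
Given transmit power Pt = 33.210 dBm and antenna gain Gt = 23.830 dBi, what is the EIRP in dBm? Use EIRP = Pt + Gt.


EIRP = Pt + Gt = 33.210 + 23.830 = 57.04 dBm

57.04 dBm


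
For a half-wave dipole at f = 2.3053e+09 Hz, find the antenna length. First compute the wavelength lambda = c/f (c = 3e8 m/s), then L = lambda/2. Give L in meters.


lambda = c / f = 3.0000e+08 / 2.3053e+09 = 0.1301349 m
L = lambda / 2 = 0.1301349 / 2 = 0.06507 m

0.06507 m


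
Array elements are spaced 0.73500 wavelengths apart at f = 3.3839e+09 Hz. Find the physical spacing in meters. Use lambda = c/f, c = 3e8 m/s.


lambda = c / f = 3.0000e+08 / 3.3839e+09 = 0.08865510 m
d = 0.73500 * 0.08865510 = 0.06516 m

0.06516 m


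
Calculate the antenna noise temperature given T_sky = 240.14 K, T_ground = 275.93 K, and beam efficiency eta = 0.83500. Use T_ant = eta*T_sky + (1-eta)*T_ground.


T_ant = 0.83500 * 240.14 + (1 - 0.83500) * 275.93 = 246.0 K

246.0 K


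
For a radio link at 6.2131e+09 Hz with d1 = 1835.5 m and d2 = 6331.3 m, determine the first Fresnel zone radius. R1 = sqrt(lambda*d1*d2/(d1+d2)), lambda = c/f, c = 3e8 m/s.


lambda = c / f = 3.0000e+08 / 6.2131e+09 = 0.04828508 m
R1 = sqrt(0.04828508 * 1835.5 * 6331.3 / (1835.5 + 6331.3)) = 8.289 m

8.289 m


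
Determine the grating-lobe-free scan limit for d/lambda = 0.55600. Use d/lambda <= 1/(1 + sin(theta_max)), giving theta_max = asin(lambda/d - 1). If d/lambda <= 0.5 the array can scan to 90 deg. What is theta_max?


lambda/d - 1 = 1/0.55600 - 1 = 0.7985612
theta_max = asin(0.7985612) = 52.99 deg

52.99 deg


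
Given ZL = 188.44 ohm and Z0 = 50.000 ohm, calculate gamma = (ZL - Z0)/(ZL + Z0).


gamma = (188.44 - 50.000) / (188.44 + 50.000) = 0.5806

0.5806


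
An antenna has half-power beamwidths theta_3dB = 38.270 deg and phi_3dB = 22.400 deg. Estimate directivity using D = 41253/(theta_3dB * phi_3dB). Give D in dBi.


D_linear = 41253 / (38.270 * 22.400) = 48.12260
D_dBi = 10 * log10(48.12260) = 16.82 dBi

16.82 dBi


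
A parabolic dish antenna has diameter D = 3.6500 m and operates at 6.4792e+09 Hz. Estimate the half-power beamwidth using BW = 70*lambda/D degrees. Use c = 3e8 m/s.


lambda = c / f = 3.0000e+08 / 6.4792e+09 = 0.04630201 m
BW = 70 * 0.04630201 / 3.6500 = 0.8880 deg

0.8880 deg


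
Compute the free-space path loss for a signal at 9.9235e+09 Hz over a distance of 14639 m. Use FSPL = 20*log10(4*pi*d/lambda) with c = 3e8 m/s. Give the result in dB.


lambda = c / f = 3.0000e+08 / 9.9235e+09 = 0.03023127 m
FSPL = 20 * log10(4*pi*14639/0.03023127) = 135.7 dB

135.7 dB


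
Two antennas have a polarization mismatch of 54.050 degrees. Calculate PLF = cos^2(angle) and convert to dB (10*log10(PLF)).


PLF_linear = cos^2(54.050 deg) = 0.3446618
PLF_dB = 10 * log10(0.3446618) = -4.626 dB

-4.626 dB


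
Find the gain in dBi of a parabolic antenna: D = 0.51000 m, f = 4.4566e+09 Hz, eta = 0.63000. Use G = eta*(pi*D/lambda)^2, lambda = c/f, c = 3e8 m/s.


lambda = c / f = 3.0000e+08 / 4.4566e+09 = 0.06731589 m
G_linear = 0.63000 * (pi * 0.51000 / 0.06731589)^2 = 356.8991
G_dBi = 10 * log10(356.8991) = 25.53 dBi

25.53 dBi


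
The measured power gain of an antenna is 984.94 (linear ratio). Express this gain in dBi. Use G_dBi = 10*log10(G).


G_dBi = 10 * log10(984.94) = 29.93 dBi

29.93 dBi


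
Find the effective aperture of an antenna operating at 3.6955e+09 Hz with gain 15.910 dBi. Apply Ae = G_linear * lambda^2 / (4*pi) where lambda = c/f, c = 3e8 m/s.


lambda = c / f = 3.0000e+08 / 3.6955e+09 = 0.08117981 m
G_linear = 10^(15.910/10) = 38.99420
Ae = G_linear * lambda^2 / (4*pi) = 38.99420 * 0.08117981^2 / (4*pi) = 0.02045 m^2

0.02045 m^2


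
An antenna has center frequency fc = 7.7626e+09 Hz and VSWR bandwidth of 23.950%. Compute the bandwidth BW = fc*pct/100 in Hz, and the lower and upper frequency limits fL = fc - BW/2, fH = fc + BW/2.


BW = 7.7626e+09 * 23.950/100 = 1.859143e+09 Hz
fL = 7.7626e+09 - 1.859143e+09/2 = 6.833e+09 Hz
fH = 7.7626e+09 + 1.859143e+09/2 = 8.692e+09 Hz

BW=1.859e+09 Hz, fL=6.833e+09 Hz, fH=8.692e+09 Hz


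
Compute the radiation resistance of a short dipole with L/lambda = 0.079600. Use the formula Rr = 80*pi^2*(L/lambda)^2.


Rr = 80 * pi^2 * (0.079600)^2 = 80 * 9.869604 * 6.336160e-03 = 5.003 ohm

5.003 ohm


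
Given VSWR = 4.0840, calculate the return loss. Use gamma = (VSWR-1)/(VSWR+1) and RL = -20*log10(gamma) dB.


gamma = (4.0840 - 1) / (4.0840 + 1) = 0.6066090
RL = -20 * log10(0.6066090) = 4.342 dB

4.342 dB


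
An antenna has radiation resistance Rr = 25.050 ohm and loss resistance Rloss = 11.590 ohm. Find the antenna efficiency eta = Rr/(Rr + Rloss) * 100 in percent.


eta = 25.050 / (25.050 + 11.590) * 100 = 68.37%

68.37%


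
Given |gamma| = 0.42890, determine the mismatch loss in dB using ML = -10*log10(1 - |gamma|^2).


ML = -10 * log10(1 - 0.42890^2) = -10 * log10(0.81604479) = 0.8829 dB

0.8829 dB


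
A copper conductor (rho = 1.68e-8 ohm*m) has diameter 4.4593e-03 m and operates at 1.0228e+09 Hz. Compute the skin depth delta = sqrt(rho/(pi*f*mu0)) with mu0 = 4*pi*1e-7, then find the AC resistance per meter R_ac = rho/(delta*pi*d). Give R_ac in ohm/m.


delta = sqrt(1.68e-8 / (pi * 1.0228e+09 * 4*pi*1e-7)) = 2.039762e-06 m
R_ac = 1.68e-8 / (2.039762e-06 * pi * 4.4593e-03) = 0.5879 ohm/m

0.5879 ohm/m


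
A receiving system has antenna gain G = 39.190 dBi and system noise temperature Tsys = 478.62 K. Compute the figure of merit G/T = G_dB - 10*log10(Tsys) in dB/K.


G/T = 39.190 - 10*log10(478.62) = 39.190 - 26.79991 = 12.39 dB/K

12.39 dB/K


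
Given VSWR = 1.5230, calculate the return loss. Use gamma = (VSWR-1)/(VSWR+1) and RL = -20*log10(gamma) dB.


gamma = (1.5230 - 1) / (1.5230 + 1) = 0.2072929
RL = -20 * log10(0.2072929) = 13.67 dB

13.67 dB


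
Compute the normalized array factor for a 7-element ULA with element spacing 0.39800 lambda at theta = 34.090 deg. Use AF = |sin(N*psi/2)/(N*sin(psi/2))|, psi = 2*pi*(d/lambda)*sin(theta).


psi = 2*pi*0.39800*sin(34.090 deg) = 1.401633 rad
AF = |sin(7*1.401633/2) / (7*sin(1.401633/2))| = 0.2174

0.2174


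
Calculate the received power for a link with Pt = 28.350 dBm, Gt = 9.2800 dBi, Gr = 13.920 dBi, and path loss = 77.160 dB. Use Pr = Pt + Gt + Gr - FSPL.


Pr = 28.350 + 9.2800 + 13.920 - 77.160 = -25.61 dBm

-25.61 dBm


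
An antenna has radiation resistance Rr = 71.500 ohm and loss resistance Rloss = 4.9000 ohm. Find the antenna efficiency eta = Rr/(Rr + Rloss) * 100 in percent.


eta = 71.500 / (71.500 + 4.9000) * 100 = 93.59%

93.59%


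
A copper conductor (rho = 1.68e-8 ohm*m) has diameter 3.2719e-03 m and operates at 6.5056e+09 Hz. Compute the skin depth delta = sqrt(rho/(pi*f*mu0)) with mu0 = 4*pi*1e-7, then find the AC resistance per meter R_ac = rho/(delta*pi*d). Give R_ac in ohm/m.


delta = sqrt(1.68e-8 / (pi * 6.5056e+09 * 4*pi*1e-7)) = 8.087813e-07 m
R_ac = 1.68e-8 / (8.087813e-07 * pi * 3.2719e-03) = 2.021 ohm/m

2.021 ohm/m


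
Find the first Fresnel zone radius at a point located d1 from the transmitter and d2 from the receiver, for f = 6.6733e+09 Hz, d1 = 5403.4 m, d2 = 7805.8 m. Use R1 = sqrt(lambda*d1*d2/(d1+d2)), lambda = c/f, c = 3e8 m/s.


lambda = c / f = 3.0000e+08 / 6.6733e+09 = 0.04495527 m
R1 = sqrt(0.04495527 * 5403.4 * 7805.8 / (5403.4 + 7805.8)) = 11.98 m

11.98 m


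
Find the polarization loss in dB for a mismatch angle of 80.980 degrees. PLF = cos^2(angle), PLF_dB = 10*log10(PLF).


PLF_linear = cos^2(80.980 deg) = 0.02457973
PLF_dB = 10 * log10(0.02457973) = -16.09 dB

-16.09 dB


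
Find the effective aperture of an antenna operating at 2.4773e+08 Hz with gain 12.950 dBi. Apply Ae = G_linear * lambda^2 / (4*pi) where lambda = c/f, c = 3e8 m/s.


lambda = c / f = 3.0000e+08 / 2.4773e+08 = 1.210996 m
G_linear = 10^(12.950/10) = 19.72423
Ae = G_linear * lambda^2 / (4*pi) = 19.72423 * 1.210996^2 / (4*pi) = 2.302 m^2

2.302 m^2


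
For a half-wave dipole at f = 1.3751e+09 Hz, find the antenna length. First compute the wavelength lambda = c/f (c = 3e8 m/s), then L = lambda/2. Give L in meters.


lambda = c / f = 3.0000e+08 / 1.3751e+09 = 0.2181660 m
L = lambda / 2 = 0.2181660 / 2 = 0.1091 m

0.1091 m


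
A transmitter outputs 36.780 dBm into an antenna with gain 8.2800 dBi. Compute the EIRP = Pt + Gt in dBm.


EIRP = Pt + Gt = 36.780 + 8.2800 = 45.06 dBm

45.06 dBm


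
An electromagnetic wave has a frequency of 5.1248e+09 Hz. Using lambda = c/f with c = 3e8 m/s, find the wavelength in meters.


lambda = c / f = 3.0000e+08 / 5.1248e+09 = 0.05854 m

0.05854 m


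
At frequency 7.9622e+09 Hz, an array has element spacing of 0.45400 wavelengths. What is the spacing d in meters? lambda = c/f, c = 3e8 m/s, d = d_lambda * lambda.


lambda = c / f = 3.0000e+08 / 7.9622e+09 = 0.03767803 m
d = 0.45400 * 0.03767803 = 0.01711 m

0.01711 m


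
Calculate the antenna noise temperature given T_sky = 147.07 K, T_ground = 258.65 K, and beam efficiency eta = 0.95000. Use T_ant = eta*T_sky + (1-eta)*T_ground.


T_ant = 0.95000 * 147.07 + (1 - 0.95000) * 258.65 = 152.6 K

152.6 K


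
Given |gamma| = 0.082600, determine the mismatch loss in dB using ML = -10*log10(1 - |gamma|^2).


ML = -10 * log10(1 - 0.082600^2) = -10 * log10(0.99317724) = 0.02973 dB

0.02973 dB


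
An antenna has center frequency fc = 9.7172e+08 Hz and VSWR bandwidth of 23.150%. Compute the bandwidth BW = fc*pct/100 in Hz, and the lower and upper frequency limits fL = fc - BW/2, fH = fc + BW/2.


BW = 9.7172e+08 * 23.150/100 = 2.249532e+08 Hz
fL = 9.7172e+08 - 2.249532e+08/2 = 8.592e+08 Hz
fH = 9.7172e+08 + 2.249532e+08/2 = 1.084e+09 Hz

BW=2.250e+08 Hz, fL=8.592e+08 Hz, fH=1.084e+09 Hz


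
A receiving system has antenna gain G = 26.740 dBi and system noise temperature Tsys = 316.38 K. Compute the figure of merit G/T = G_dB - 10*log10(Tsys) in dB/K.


G/T = 26.740 - 10*log10(316.38) = 26.740 - 25.00209 = 1.738 dB/K

1.738 dB/K


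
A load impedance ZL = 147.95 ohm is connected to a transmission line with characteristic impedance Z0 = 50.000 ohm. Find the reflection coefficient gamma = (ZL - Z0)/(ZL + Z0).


gamma = (147.95 - 50.000) / (147.95 + 50.000) = 0.4948

0.4948


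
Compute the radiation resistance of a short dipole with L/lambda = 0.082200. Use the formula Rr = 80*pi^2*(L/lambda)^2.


Rr = 80 * pi^2 * (0.082200)^2 = 80 * 9.869604 * 6.756840e-03 = 5.335 ohm

5.335 ohm


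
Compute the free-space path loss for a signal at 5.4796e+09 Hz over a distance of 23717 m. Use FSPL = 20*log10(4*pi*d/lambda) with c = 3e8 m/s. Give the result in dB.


lambda = c / f = 3.0000e+08 / 5.4796e+09 = 0.05474852 m
FSPL = 20 * log10(4*pi*23717/0.05474852) = 134.7 dB

134.7 dB


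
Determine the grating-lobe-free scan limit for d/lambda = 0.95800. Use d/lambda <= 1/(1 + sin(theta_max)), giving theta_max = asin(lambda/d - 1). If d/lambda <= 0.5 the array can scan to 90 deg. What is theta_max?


lambda/d - 1 = 1/0.95800 - 1 = 0.04384134
theta_max = asin(0.04384134) = 2.513 deg

2.513 deg


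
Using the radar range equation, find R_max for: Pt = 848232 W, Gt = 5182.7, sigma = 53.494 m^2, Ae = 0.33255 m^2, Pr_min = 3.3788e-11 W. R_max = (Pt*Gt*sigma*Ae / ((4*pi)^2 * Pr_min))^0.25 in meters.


R^4 = 848232*5182.7*53.494*0.33255 / ((4*pi)^2 * 3.3788e-11) = 1.465718e+19
R_max = 1.465718e+19^0.25 = 61875 m

61875 m


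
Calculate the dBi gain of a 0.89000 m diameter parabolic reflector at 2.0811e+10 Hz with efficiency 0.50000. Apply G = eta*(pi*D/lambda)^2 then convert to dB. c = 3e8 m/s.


lambda = c / f = 3.0000e+08 / 2.0811e+10 = 0.01441545 m
G_linear = 0.50000 * (pi * 0.89000 / 0.01441545)^2 = 18810.20
G_dBi = 10 * log10(18810.20) = 42.74 dBi

42.74 dBi


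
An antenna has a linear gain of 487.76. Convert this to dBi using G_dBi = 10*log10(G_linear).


G_dBi = 10 * log10(487.76) = 26.88 dBi

26.88 dBi


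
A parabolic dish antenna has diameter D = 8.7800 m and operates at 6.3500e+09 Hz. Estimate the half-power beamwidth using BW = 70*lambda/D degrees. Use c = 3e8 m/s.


lambda = c / f = 3.0000e+08 / 6.3500e+09 = 0.04724409 m
BW = 70 * 0.04724409 / 8.7800 = 0.3767 deg

0.3767 deg


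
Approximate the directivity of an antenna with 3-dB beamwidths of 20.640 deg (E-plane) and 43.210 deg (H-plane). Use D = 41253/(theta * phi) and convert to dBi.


D_linear = 41253 / (20.640 * 43.210) = 46.25531
D_dBi = 10 * log10(46.25531) = 16.65 dBi

16.65 dBi


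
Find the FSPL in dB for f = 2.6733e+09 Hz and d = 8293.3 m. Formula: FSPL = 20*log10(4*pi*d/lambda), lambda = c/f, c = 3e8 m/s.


lambda = c / f = 3.0000e+08 / 2.6733e+09 = 0.1122209 m
FSPL = 20 * log10(4*pi*8293.3/0.1122209) = 119.4 dB

119.4 dB


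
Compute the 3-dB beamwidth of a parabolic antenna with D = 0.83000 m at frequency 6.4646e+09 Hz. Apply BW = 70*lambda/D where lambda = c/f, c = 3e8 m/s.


lambda = c / f = 3.0000e+08 / 6.4646e+09 = 0.04640658 m
BW = 70 * 0.04640658 / 0.83000 = 3.914 deg

3.914 deg


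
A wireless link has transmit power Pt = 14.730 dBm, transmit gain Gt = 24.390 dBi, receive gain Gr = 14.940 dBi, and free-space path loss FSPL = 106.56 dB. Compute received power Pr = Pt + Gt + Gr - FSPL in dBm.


Pr = 14.730 + 24.390 + 14.940 - 106.56 = -52.50 dBm

-52.50 dBm


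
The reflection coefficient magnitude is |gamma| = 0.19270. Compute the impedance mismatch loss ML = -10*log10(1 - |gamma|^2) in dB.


ML = -10 * log10(1 - 0.19270^2) = -10 * log10(0.96286671) = 0.1643 dB

0.1643 dB


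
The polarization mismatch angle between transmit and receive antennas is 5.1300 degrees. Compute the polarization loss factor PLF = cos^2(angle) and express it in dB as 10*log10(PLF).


PLF_linear = cos^2(5.1300 deg) = 0.9920048
PLF_dB = 10 * log10(0.9920048) = -0.03486 dB

-0.03486 dB


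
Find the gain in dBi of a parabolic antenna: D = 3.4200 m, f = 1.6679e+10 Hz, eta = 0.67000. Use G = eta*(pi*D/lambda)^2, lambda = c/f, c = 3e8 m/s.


lambda = c / f = 3.0000e+08 / 1.6679e+10 = 0.01798669 m
G_linear = 0.67000 * (pi * 3.4200 / 0.01798669)^2 = 239069.5
G_dBi = 10 * log10(239069.5) = 53.79 dBi

53.79 dBi


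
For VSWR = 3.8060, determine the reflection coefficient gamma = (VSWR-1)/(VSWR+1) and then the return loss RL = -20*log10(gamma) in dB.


gamma = (3.8060 - 1) / (3.8060 + 1) = 0.5838535
RL = -20 * log10(0.5838535) = 4.674 dB

4.674 dB


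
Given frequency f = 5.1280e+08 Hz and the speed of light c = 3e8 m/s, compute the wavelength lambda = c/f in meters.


lambda = c / f = 3.0000e+08 / 5.1280e+08 = 0.5850 m

0.5850 m


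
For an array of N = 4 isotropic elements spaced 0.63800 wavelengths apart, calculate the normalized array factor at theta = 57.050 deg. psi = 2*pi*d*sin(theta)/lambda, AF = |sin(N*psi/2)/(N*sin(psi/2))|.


psi = 2*pi*0.63800*sin(57.050 deg) = 3.363859 rad
AF = |sin(4*3.363859/2) / (4*sin(3.363859/2))| = 0.1082

0.1082


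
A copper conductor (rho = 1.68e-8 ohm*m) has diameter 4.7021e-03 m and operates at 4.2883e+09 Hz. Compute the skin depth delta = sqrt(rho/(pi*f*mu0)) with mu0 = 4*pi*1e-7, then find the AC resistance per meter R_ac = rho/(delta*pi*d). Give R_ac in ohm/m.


delta = sqrt(1.68e-8 / (pi * 4.2883e+09 * 4*pi*1e-7)) = 9.961671e-07 m
R_ac = 1.68e-8 / (9.961671e-07 * pi * 4.7021e-03) = 1.142 ohm/m

1.142 ohm/m


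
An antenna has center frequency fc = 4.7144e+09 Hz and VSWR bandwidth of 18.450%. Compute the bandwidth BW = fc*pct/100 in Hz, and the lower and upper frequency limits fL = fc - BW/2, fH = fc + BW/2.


BW = 4.7144e+09 * 18.450/100 = 8.698068e+08 Hz
fL = 4.7144e+09 - 8.698068e+08/2 = 4.279e+09 Hz
fH = 4.7144e+09 + 8.698068e+08/2 = 5.149e+09 Hz

BW=8.698e+08 Hz, fL=4.279e+09 Hz, fH=5.149e+09 Hz


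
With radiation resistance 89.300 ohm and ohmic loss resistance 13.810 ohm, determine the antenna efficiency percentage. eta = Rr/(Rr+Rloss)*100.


eta = 89.300 / (89.300 + 13.810) * 100 = 86.61%

86.61%


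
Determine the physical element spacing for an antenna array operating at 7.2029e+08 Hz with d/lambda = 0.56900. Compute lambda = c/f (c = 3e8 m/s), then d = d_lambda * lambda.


lambda = c / f = 3.0000e+08 / 7.2029e+08 = 0.4164989 m
d = 0.56900 * 0.4164989 = 0.2370 m

0.2370 m


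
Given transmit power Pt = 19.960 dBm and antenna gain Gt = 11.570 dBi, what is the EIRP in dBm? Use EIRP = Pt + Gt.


EIRP = Pt + Gt = 19.960 + 11.570 = 31.53 dBm

31.53 dBm


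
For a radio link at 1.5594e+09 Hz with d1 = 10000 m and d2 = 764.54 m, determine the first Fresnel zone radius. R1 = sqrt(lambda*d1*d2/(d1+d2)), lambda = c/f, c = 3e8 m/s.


lambda = c / f = 3.0000e+08 / 1.5594e+09 = 0.1923817 m
R1 = sqrt(0.1923817 * 10000 * 764.54 / (10000 + 764.54)) = 11.69 m

11.69 m


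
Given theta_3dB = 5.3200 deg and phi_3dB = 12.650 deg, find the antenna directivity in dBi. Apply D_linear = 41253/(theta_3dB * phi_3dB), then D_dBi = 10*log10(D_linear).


D_linear = 41253 / (5.3200 * 12.650) = 612.9900
D_dBi = 10 * log10(612.9900) = 27.87 dBi

27.87 dBi


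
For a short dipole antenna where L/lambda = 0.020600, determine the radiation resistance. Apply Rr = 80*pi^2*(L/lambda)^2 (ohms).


Rr = 80 * pi^2 * (0.020600)^2 = 80 * 9.869604 * 4.243600e-04 = 0.3351 ohm

0.3351 ohm


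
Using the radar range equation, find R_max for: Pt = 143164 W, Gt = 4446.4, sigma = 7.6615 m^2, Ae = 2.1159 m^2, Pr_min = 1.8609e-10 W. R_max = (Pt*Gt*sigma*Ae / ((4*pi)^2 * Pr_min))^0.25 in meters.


R^4 = 143164*4446.4*7.6615*2.1159 / ((4*pi)^2 * 1.8609e-10) = 3.511628e+17
R_max = 3.511628e+17^0.25 = 24343 m

24343 m


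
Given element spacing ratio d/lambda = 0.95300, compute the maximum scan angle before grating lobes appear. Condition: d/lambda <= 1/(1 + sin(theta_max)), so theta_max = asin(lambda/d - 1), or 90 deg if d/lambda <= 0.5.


lambda/d - 1 = 1/0.95300 - 1 = 0.04931794
theta_max = asin(0.04931794) = 2.827 deg

2.827 deg


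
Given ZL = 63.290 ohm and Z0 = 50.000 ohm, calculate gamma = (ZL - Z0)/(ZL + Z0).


gamma = (63.290 - 50.000) / (63.290 + 50.000) = 0.1173

0.1173


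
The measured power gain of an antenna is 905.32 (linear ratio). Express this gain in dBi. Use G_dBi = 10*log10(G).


G_dBi = 10 * log10(905.32) = 29.57 dBi

29.57 dBi


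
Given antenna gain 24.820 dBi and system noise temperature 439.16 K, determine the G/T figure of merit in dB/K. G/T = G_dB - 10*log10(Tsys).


G/T = 24.820 - 10*log10(439.16) = 24.820 - 26.42623 = -1.606 dB/K

-1.606 dB/K


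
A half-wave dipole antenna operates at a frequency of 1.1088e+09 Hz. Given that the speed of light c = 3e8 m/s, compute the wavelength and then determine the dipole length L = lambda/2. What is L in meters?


lambda = c / f = 3.0000e+08 / 1.1088e+09 = 0.2705628 m
L = lambda / 2 = 0.2705628 / 2 = 0.1353 m

0.1353 m


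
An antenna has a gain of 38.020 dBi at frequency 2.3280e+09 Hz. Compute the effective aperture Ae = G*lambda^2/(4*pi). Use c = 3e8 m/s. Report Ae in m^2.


lambda = c / f = 3.0000e+08 / 2.3280e+09 = 0.1288660 m
G_linear = 10^(38.020/10) = 6338.697
Ae = G_linear * lambda^2 / (4*pi) = 6338.697 * 0.1288660^2 / (4*pi) = 8.377 m^2

8.377 m^2


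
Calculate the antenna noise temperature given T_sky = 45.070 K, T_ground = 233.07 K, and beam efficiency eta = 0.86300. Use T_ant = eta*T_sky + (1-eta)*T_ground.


T_ant = 0.86300 * 45.070 + (1 - 0.86300) * 233.07 = 70.83 K

70.83 K


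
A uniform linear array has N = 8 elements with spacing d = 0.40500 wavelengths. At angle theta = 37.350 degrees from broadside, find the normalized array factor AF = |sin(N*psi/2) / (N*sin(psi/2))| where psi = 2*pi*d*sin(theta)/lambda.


psi = 2*pi*0.40500*sin(37.350 deg) = 1.543819 rad
AF = |sin(8*1.543819/2) / (8*sin(1.543819/2))| = 0.01930

0.01930


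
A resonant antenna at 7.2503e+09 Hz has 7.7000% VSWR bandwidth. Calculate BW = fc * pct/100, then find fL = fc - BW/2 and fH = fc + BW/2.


BW = 7.2503e+09 * 7.7000/100 = 5.582731e+08 Hz
fL = 7.2503e+09 - 5.582731e+08/2 = 6.971e+09 Hz
fH = 7.2503e+09 + 5.582731e+08/2 = 7.529e+09 Hz

BW=5.583e+08 Hz, fL=6.971e+09 Hz, fH=7.529e+09 Hz


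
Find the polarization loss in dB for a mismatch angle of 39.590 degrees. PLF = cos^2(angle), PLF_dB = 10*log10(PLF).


PLF_linear = cos^2(39.590 deg) = 0.5938621
PLF_dB = 10 * log10(0.5938621) = -2.263 dB

-2.263 dB


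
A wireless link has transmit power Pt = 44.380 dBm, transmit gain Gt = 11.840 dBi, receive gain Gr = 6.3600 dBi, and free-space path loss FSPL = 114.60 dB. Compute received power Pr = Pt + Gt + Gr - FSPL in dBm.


Pr = 44.380 + 11.840 + 6.3600 - 114.60 = -52.02 dBm

-52.02 dBm


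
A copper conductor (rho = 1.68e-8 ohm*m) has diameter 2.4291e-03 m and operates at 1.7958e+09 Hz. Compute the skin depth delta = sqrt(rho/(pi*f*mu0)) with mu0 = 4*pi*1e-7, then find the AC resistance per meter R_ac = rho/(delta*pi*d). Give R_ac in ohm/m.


delta = sqrt(1.68e-8 / (pi * 1.7958e+09 * 4*pi*1e-7)) = 1.539380e-06 m
R_ac = 1.68e-8 / (1.539380e-06 * pi * 2.4291e-03) = 1.430 ohm/m

1.430 ohm/m


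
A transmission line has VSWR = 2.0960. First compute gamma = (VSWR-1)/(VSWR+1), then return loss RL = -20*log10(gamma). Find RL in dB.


gamma = (2.0960 - 1) / (2.0960 + 1) = 0.3540052
RL = -20 * log10(0.3540052) = 9.020 dB

9.020 dB


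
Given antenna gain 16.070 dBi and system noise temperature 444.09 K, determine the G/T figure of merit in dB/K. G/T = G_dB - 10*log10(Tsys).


G/T = 16.070 - 10*log10(444.09) = 16.070 - 26.47471 = -10.40 dB/K

-10.40 dB/K


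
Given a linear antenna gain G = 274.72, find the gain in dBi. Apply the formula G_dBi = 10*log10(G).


G_dBi = 10 * log10(274.72) = 24.39 dBi

24.39 dBi


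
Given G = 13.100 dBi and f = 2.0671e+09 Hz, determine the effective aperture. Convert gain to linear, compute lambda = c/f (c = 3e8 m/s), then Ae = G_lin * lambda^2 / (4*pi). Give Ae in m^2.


lambda = c / f = 3.0000e+08 / 2.0671e+09 = 0.1451309 m
G_linear = 10^(13.100/10) = 20.41738
Ae = G_linear * lambda^2 / (4*pi) = 20.41738 * 0.1451309^2 / (4*pi) = 0.03422 m^2

0.03422 m^2


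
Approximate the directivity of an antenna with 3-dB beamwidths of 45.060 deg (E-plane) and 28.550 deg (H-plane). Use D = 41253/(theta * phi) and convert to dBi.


D_linear = 41253 / (45.060 * 28.550) = 32.06699
D_dBi = 10 * log10(32.06699) = 15.06 dBi

15.06 dBi


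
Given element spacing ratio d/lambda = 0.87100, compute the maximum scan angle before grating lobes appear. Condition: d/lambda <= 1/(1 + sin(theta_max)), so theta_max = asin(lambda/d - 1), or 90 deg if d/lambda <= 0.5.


lambda/d - 1 = 1/0.87100 - 1 = 0.1481056
theta_max = asin(0.1481056) = 8.517 deg

8.517 deg


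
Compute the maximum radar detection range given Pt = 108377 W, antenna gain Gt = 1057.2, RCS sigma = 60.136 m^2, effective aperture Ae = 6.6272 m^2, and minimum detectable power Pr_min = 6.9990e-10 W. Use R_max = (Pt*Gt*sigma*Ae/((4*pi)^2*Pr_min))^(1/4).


R^4 = 108377*1057.2*60.136*6.6272 / ((4*pi)^2 * 6.9990e-10) = 4.131456e+17
R_max = 4.131456e+17^0.25 = 25353 m

25353 m


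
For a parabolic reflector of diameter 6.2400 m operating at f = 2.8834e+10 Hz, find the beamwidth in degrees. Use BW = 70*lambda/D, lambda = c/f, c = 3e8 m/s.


lambda = c / f = 3.0000e+08 / 2.8834e+10 = 0.01040438 m
BW = 70 * 0.01040438 / 6.2400 = 0.1167 deg

0.1167 deg


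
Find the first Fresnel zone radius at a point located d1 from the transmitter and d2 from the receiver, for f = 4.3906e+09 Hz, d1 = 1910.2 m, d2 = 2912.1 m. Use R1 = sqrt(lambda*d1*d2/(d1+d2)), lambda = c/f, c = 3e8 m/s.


lambda = c / f = 3.0000e+08 / 4.3906e+09 = 0.06832779 m
R1 = sqrt(0.06832779 * 1910.2 * 2912.1 / (1910.2 + 2912.1)) = 8.878 m

8.878 m


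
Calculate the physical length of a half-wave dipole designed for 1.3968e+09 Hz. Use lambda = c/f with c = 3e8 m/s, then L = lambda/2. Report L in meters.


lambda = c / f = 3.0000e+08 / 1.3968e+09 = 0.2147766 m
L = lambda / 2 = 0.2147766 / 2 = 0.1074 m

0.1074 m


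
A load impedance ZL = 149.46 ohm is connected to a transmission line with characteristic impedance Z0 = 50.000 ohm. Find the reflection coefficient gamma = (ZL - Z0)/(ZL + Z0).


gamma = (149.46 - 50.000) / (149.46 + 50.000) = 0.4986

0.4986


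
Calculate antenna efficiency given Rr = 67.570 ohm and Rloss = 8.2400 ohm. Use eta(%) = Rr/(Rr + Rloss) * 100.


eta = 67.570 / (67.570 + 8.2400) * 100 = 89.13%

89.13%


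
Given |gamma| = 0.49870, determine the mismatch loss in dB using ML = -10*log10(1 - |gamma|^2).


ML = -10 * log10(1 - 0.49870^2) = -10 * log10(0.75129831) = 1.242 dB

1.242 dB


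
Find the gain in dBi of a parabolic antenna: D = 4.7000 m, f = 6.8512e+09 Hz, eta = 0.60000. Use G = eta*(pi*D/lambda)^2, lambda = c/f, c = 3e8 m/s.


lambda = c / f = 3.0000e+08 / 6.8512e+09 = 0.04378795 m
G_linear = 0.60000 * (pi * 4.7000 / 0.04378795)^2 = 68224.05
G_dBi = 10 * log10(68224.05) = 48.34 dBi

48.34 dBi


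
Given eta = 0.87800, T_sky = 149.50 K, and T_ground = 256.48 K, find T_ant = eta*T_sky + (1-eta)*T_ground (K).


T_ant = 0.87800 * 149.50 + (1 - 0.87800) * 256.48 = 162.6 K

162.6 K


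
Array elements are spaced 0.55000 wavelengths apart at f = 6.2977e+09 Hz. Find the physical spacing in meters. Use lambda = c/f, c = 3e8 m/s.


lambda = c / f = 3.0000e+08 / 6.2977e+09 = 0.04763644 m
d = 0.55000 * 0.04763644 = 0.02620 m

0.02620 m


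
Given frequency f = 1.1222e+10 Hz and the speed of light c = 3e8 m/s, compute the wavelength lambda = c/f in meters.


lambda = c / f = 3.0000e+08 / 1.1222e+10 = 0.02673 m

0.02673 m


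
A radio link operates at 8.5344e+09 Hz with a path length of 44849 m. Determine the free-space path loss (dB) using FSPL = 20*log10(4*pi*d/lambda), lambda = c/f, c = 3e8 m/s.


lambda = c / f = 3.0000e+08 / 8.5344e+09 = 0.03515186 m
FSPL = 20 * log10(4*pi*44849/0.03515186) = 144.1 dB

144.1 dB


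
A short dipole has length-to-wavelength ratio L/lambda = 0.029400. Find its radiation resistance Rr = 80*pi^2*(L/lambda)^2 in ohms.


Rr = 80 * pi^2 * (0.029400)^2 = 80 * 9.869604 * 8.643600e-04 = 0.6825 ohm

0.6825 ohm


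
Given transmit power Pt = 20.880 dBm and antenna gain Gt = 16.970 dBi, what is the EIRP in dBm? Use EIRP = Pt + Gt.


EIRP = Pt + Gt = 20.880 + 16.970 = 37.85 dBm

37.85 dBm


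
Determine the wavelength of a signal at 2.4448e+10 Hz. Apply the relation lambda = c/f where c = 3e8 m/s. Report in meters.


lambda = c / f = 3.0000e+08 / 2.4448e+10 = 0.01227 m

0.01227 m


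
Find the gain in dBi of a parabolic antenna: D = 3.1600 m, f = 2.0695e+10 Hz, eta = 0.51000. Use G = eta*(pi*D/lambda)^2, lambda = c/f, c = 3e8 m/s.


lambda = c / f = 3.0000e+08 / 2.0695e+10 = 0.01449626 m
G_linear = 0.51000 * (pi * 3.1600 / 0.01449626)^2 = 239184.0
G_dBi = 10 * log10(239184.0) = 53.79 dBi

53.79 dBi


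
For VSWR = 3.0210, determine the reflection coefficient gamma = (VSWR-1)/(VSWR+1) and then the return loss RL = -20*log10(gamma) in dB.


gamma = (3.0210 - 1) / (3.0210 + 1) = 0.5026113
RL = -20 * log10(0.5026113) = 5.975 dB

5.975 dB


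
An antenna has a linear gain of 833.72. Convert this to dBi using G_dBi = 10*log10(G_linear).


G_dBi = 10 * log10(833.72) = 29.21 dBi

29.21 dBi


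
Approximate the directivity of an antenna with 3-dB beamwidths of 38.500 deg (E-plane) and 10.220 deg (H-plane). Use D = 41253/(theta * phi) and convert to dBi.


D_linear = 41253 / (38.500 * 10.220) = 104.8441
D_dBi = 10 * log10(104.8441) = 20.21 dBi

20.21 dBi


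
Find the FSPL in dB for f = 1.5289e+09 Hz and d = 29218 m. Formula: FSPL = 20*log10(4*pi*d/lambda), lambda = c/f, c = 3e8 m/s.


lambda = c / f = 3.0000e+08 / 1.5289e+09 = 0.1962195 m
FSPL = 20 * log10(4*pi*29218/0.1962195) = 125.4 dB

125.4 dB


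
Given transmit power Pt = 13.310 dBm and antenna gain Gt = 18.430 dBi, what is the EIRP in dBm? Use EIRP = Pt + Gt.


EIRP = Pt + Gt = 13.310 + 18.430 = 31.74 dBm

31.74 dBm


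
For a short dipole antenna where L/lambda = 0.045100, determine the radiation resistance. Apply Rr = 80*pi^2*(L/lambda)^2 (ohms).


Rr = 80 * pi^2 * (0.045100)^2 = 80 * 9.869604 * 2.034010e-03 = 1.606 ohm

1.606 ohm


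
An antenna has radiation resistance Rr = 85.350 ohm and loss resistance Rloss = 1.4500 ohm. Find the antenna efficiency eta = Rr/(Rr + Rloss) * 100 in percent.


eta = 85.350 / (85.350 + 1.4500) * 100 = 98.33%

98.33%


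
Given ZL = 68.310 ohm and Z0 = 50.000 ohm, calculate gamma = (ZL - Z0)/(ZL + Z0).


gamma = (68.310 - 50.000) / (68.310 + 50.000) = 0.1548

0.1548


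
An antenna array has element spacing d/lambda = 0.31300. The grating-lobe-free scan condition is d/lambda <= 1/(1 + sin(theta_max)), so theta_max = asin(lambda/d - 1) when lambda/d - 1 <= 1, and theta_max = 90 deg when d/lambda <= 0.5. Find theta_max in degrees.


lambda/d - 1 = 1/0.31300 - 1 = 2.194888 >= 1
d/lambda <= 0.5, so the array can scan to endfire without grating lobes: theta_max = 90 deg

90 deg


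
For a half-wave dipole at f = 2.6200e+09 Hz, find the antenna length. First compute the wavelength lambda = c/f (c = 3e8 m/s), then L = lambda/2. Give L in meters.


lambda = c / f = 3.0000e+08 / 2.6200e+09 = 0.1145038 m
L = lambda / 2 = 0.1145038 / 2 = 0.05725 m

0.05725 m


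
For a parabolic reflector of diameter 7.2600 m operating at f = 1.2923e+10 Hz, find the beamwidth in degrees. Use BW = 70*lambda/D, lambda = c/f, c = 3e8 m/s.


lambda = c / f = 3.0000e+08 / 1.2923e+10 = 0.02321442 m
BW = 70 * 0.02321442 / 7.2600 = 0.2238 deg

0.2238 deg


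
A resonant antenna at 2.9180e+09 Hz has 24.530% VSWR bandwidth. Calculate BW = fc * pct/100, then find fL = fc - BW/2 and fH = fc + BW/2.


BW = 2.9180e+09 * 24.530/100 = 7.157854e+08 Hz
fL = 2.9180e+09 - 7.157854e+08/2 = 2.560e+09 Hz
fH = 2.9180e+09 + 7.157854e+08/2 = 3.276e+09 Hz

BW=7.158e+08 Hz, fL=2.560e+09 Hz, fH=3.276e+09 Hz


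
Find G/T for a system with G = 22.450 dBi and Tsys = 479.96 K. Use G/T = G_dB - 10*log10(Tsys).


G/T = 22.450 - 10*log10(479.96) = 22.450 - 26.81205 = -4.362 dB/K

-4.362 dB/K


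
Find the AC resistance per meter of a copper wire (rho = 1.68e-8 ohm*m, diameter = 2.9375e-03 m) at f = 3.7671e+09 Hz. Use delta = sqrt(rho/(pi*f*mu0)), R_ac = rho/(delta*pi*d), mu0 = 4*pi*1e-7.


delta = sqrt(1.68e-8 / (pi * 3.7671e+09 * 4*pi*1e-7)) = 1.062848e-06 m
R_ac = 1.68e-8 / (1.062848e-06 * pi * 2.9375e-03) = 1.713 ohm/m

1.713 ohm/m


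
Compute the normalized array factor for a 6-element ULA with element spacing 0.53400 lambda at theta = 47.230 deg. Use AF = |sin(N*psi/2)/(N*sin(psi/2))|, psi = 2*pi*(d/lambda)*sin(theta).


psi = 2*pi*0.53400*sin(47.230 deg) = 2.463019 rad
AF = |sin(6*2.463019/2) / (6*sin(2.463019/2))| = 0.1580

0.1580


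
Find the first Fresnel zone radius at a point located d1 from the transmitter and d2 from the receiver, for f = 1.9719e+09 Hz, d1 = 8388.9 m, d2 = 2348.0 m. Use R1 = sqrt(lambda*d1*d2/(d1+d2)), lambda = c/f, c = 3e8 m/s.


lambda = c / f = 3.0000e+08 / 1.9719e+09 = 0.1521375 m
R1 = sqrt(0.1521375 * 8388.9 * 2348.0 / (8388.9 + 2348.0)) = 16.71 m

16.71 m


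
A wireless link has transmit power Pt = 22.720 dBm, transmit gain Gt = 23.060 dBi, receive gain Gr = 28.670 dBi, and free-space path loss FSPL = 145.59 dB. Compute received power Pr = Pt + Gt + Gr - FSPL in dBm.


Pr = 22.720 + 23.060 + 28.670 - 145.59 = -71.14 dBm

-71.14 dBm


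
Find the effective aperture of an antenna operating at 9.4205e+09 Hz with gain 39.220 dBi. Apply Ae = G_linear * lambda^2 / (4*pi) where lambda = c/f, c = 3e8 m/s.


lambda = c / f = 3.0000e+08 / 9.4205e+09 = 0.03184544 m
G_linear = 10^(39.220/10) = 8356.030
Ae = G_linear * lambda^2 / (4*pi) = 8356.030 * 0.03184544^2 / (4*pi) = 0.6743 m^2

0.6743 m^2


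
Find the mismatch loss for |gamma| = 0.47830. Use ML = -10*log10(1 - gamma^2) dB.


ML = -10 * log10(1 - 0.47830^2) = -10 * log10(0.77122911) = 1.128 dB

1.128 dB


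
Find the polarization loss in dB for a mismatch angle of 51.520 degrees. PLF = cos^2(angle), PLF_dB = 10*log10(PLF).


PLF_linear = cos^2(51.520 deg) = 0.3871844
PLF_dB = 10 * log10(0.3871844) = -4.121 dB

-4.121 dB


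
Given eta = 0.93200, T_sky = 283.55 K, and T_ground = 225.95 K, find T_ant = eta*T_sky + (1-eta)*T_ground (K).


T_ant = 0.93200 * 283.55 + (1 - 0.93200) * 225.95 = 279.6 K

279.6 K


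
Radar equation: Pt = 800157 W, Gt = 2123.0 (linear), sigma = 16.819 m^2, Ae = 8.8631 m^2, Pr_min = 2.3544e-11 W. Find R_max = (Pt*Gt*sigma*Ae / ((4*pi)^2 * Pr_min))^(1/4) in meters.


R^4 = 800157*2123.0*16.819*8.8631 / ((4*pi)^2 * 2.3544e-11) = 6.811003e+19
R_max = 6.811003e+19^0.25 = 90845 m

90845 m


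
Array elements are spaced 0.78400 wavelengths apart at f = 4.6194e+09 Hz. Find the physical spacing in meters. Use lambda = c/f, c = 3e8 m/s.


lambda = c / f = 3.0000e+08 / 4.6194e+09 = 0.06494350 m
d = 0.78400 * 0.06494350 = 0.05092 m

0.05092 m


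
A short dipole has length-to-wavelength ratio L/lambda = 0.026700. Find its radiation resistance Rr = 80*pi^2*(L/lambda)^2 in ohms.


Rr = 80 * pi^2 * (0.026700)^2 = 80 * 9.869604 * 7.128900e-04 = 0.5629 ohm

0.5629 ohm


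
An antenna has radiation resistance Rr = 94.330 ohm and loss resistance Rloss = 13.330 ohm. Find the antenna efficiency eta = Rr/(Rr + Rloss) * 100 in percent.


eta = 94.330 / (94.330 + 13.330) * 100 = 87.62%

87.62%


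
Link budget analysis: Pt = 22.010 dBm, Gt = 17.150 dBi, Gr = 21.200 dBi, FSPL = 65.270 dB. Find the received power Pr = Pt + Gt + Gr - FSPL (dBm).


Pr = 22.010 + 17.150 + 21.200 - 65.270 = -4.91 dBm

-4.91 dBm


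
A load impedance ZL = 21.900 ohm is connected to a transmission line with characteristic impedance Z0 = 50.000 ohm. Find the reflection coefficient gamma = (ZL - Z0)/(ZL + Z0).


gamma = (21.900 - 50.000) / (21.900 + 50.000) = -0.3908

-0.3908


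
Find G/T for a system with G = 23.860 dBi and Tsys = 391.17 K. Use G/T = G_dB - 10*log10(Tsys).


G/T = 23.860 - 10*log10(391.17) = 23.860 - 25.92366 = -2.064 dB/K

-2.064 dB/K


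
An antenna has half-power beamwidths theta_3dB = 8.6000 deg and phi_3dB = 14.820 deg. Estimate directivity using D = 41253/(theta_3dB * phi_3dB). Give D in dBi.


D_linear = 41253 / (8.6000 * 14.820) = 323.6748
D_dBi = 10 * log10(323.6748) = 25.10 dBi

25.10 dBi


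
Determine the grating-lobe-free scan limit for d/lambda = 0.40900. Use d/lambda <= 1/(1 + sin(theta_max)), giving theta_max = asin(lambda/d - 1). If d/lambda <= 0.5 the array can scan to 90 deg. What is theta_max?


lambda/d - 1 = 1/0.40900 - 1 = 1.444988 >= 1
d/lambda <= 0.5, so the array can scan to endfire without grating lobes: theta_max = 90 deg

90 deg


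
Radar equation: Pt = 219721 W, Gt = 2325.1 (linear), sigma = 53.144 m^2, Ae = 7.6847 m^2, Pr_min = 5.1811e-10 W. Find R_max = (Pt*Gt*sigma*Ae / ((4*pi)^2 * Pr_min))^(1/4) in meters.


R^4 = 219721*2325.1*53.144*7.6847 / ((4*pi)^2 * 5.1811e-10) = 2.550073e+18
R_max = 2.550073e+18^0.25 = 39961 m

39961 m


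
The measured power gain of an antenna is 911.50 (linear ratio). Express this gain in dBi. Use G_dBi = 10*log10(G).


G_dBi = 10 * log10(911.50) = 29.60 dBi

29.60 dBi


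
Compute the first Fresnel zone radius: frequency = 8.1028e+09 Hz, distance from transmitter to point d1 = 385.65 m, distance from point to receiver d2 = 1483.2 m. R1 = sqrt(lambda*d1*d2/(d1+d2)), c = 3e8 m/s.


lambda = c / f = 3.0000e+08 / 8.1028e+09 = 0.03702424 m
R1 = sqrt(0.03702424 * 385.65 * 1483.2 / (385.65 + 1483.2)) = 3.366 m

3.366 m


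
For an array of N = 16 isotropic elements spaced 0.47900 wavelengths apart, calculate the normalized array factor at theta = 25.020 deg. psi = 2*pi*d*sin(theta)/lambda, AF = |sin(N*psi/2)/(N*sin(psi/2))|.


psi = 2*pi*0.47900*sin(25.020 deg) = 1.272883 rad
AF = |sin(16*1.272883/2) / (16*sin(1.272883/2))| = 0.07232

0.07232


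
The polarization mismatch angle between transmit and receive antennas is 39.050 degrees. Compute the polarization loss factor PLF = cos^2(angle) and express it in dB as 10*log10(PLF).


PLF_linear = cos^2(39.050 deg) = 0.6031021
PLF_dB = 10 * log10(0.6031021) = -2.196 dB

-2.196 dB


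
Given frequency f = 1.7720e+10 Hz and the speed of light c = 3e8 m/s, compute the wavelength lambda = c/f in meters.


lambda = c / f = 3.0000e+08 / 1.7720e+10 = 0.01693 m

0.01693 m


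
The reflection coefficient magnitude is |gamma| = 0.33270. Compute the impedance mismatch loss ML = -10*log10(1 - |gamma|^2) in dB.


ML = -10 * log10(1 - 0.33270^2) = -10 * log10(0.88931071) = 0.5095 dB

0.5095 dB


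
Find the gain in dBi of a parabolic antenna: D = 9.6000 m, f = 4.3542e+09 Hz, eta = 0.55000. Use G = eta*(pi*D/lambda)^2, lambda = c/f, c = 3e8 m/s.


lambda = c / f = 3.0000e+08 / 4.3542e+09 = 0.06889899 m
G_linear = 0.55000 * (pi * 9.6000 / 0.06889899)^2 = 105385.1
G_dBi = 10 * log10(105385.1) = 50.23 dBi

50.23 dBi


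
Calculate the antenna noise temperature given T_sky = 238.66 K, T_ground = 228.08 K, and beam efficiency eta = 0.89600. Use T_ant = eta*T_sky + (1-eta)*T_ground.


T_ant = 0.89600 * 238.66 + (1 - 0.89600) * 228.08 = 237.6 K

237.6 K


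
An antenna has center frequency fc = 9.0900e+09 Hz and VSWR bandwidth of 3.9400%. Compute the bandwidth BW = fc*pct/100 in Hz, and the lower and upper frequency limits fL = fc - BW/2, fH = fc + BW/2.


BW = 9.0900e+09 * 3.9400/100 = 3.581460e+08 Hz
fL = 9.0900e+09 - 3.581460e+08/2 = 8.911e+09 Hz
fH = 9.0900e+09 + 3.581460e+08/2 = 9.269e+09 Hz

BW=3.581e+08 Hz, fL=8.911e+09 Hz, fH=9.269e+09 Hz


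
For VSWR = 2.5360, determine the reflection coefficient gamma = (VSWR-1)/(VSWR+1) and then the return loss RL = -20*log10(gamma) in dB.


gamma = (2.5360 - 1) / (2.5360 + 1) = 0.4343891
RL = -20 * log10(0.4343891) = 7.242 dB

7.242 dB


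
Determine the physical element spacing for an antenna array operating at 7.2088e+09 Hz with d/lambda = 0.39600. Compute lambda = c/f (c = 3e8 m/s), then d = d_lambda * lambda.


lambda = c / f = 3.0000e+08 / 7.2088e+09 = 0.04161580 m
d = 0.39600 * 0.04161580 = 0.01648 m

0.01648 m
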